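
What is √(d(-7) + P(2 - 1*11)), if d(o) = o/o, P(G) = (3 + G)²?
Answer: √37 ≈ 6.0828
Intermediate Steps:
d(o) = 1
√(d(-7) + P(2 - 1*11)) = √(1 + (3 + (2 - 1*11))²) = √(1 + (3 + (2 - 11))²) = √(1 + (3 - 9)²) = √(1 + (-6)²) = √(1 + 36) = √37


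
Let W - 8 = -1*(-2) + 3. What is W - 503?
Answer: -490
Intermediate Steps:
W = 13 (W = 8 + (-1*(-2) + 3) = 8 + (2 + 3) = 8 + 5 = 13)
W - 503 = 13 - 503 = -490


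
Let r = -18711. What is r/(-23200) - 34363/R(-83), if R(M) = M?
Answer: 798774613/1925600 ≈ 414.82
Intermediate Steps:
r/(-23200) - 34363/R(-83) = -18711/(-23200) - 34363/(-83) = -18711*(-1/23200) - 34363*(-1/83) = 18711/23200 + 34363/83 = 798774613/1925600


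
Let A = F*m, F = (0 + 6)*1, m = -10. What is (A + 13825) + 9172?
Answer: 22937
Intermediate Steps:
F = 6 (F = 6*1 = 6)
A = -60 (A = 6*(-10) = -60)
(A + 13825) + 9172 = (-60 + 13825) + 9172 = 13765 + 9172 = 22937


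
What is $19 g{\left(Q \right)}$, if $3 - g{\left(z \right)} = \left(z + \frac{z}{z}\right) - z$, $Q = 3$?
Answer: $38$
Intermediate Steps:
$g{\left(z \right)} = 2$ ($g{\left(z \right)} = 3 - \left(\left(z + \frac{z}{z}\right) - z\right) = 3 - \left(\left(z + 1\right) - z\right) = 3 - \left(\left(1 + z\right) - z\right) = 3 - 1 = 2$)
$19 g{\left(Q \right)} = 19 \cdot 2 = 38$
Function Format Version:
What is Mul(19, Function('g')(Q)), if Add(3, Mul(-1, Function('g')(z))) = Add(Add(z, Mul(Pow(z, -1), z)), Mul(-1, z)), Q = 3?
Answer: 38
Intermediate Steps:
Function('g')(z) = 2 (Function('g')(z) = Add(3, Mul(-1, Add(Add(z, Mul(Pow(z, -1), z)), Mul(-1, z)))) = Add(3, Mul(-1, Add(Add(z, 1), Mul(-1, z)))) = Add(3, Mul(-1, Add(Add(1, z), Mul(-1, z)))) = Add(3, Mul(-1, 1)) = Add(3, -1) = 2)
Mul(19, Function('g')(Q)) = Mul(19, 2) = 38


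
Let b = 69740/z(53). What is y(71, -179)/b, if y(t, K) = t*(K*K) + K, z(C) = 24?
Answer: 13648392/17435 ≈ 782.82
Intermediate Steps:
y(t, K) = K + t*K**2 (y(t, K) = t*K**2 + K = K + t*K**2)
b = 17435/6 (b = 69740/24 = 69740*(1/24) = 17435/6 ≈ 2905.8)
y(71, -179)/b = (-179*(1 - 179*71))/(17435/6) = -179*(1 - 12709)*(6/17435) = -179*(-12708)*(6/17435) = 2274732*(6/17435) = 13648392/17435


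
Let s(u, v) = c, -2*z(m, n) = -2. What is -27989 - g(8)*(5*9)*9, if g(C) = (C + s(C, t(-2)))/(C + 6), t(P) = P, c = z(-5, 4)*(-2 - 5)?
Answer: -392251/14 ≈ -28018.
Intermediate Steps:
z(m, n) = 1 (z(m, n) = -1/2*(-2) = 1)
c = -7 (c = 1*(-2 - 5) = 1*(-7) = -7)
s(u, v) = -7
g(C) = (-7 + C)/(6 + C) (g(C) = (C - 7)/(C + 6) = (-7 + C)/(6 + C))
-27989 - g(8)*(5*9)*9 = -27989 - (-7 + 8)/(6 + 8)*(5*9)*9 = -27989 - 1/14*45*9 = -27989 - (1/14)*1*405 = -27989 - 405/14 = -392251/14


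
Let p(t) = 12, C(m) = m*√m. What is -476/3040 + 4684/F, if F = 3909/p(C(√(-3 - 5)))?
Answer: 14084303/990280 ≈ 14.223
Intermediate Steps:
C(m) = m^(3/2)
F = 1303/4 (F = 3909/12 = 3909*(1/12) = 1303/4 ≈ 325.75)
-476/3040 + 4684/F = -476/3040 + 4684/(1303/4) = -476*1/3040 + 4684*(4/1303) = -119/760 + 18736/1303 = 14084303/990280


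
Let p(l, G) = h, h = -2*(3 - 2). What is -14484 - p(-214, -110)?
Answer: -14482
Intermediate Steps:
h = -2 (h = -2*1 = -2)
p(l, G) = -2
-14484 - p(-214, -110) = -14484 - 1*(-2) = -14484 + 2 = -14482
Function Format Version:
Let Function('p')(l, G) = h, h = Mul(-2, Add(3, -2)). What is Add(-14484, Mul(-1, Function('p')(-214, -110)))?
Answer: -14482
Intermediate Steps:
h = -2 (h = Mul(-2, 1) = -2)
Function('p')(l, G) = -2
Add(-14484, Mul(-1, Function('p')(-214, -110))) = Add(-14484, Mul(-1, -2)) = Add(-14484, 2) = -14482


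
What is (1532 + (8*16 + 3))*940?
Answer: 1563220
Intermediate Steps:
(1532 + (8*16 + 3))*940 = (1532 + (128 + 3))*940 = (1532 + 131)*940 = 1663*940 = 1563220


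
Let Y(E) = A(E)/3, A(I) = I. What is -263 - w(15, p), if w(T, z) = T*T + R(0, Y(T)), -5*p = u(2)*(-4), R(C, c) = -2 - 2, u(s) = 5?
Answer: -484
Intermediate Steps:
Y(E) = E/3
R(C, c) = -4
p = 4 (p = -(-4) = -1/5*(-20) = 4)
w(T, z) = -4 + T**2 (w(T, z) = T*T - 4 = T**2 - 4 = -4 + T**2)
-263 - w(15, p) = -263 - (-4 + 15**2) = -263 - (-4 + 225) = -263 - 1*221 = -263 - 221 = -484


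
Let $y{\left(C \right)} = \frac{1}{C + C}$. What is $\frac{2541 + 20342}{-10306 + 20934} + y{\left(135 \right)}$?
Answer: $\frac{3094519}{1434780} \approx 2.1568$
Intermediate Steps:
$y{\left(C \right)} = \frac{1}{2 C}$
$\frac{2541 + 20342}{-10306 + 20934} + y{\left(135 \right)} = \frac{2541 + 20342}{-10306 + 20934} + \frac{1}{2 \cdot 135} = \frac{22883}{10628} + \frac{1}{2} \cdot \frac{1}{135} = 22883 \cdot \frac{1}{10628} + \frac{1}{270} = \frac{22883}{10628} + \frac{1}{270} = \frac{3094519}{1434780}$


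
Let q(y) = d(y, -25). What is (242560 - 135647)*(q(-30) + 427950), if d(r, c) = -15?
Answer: 45751814655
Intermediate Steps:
q(y) = -15
(242560 - 135647)*(q(-30) + 427950) = (242560 - 135647)*(-15 + 427950) = 106913*427935 = 45751814655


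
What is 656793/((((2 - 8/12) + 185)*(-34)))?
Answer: -1970379/19006 ≈ -103.67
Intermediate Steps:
656793/((((2 - 8/12) + 185)*(-34))) = 656793/((((2 + (1/12)*(-8)) + 185)*(-34))) = 656793/((((2 - ⅔) + 185)*(-34))) = 656793/(((4/3 + 185)*(-34))) = 656793/(((559/3)*(-34))) = 656793/(-19006/3) = 656793*(-3/19006) = -1970379/19006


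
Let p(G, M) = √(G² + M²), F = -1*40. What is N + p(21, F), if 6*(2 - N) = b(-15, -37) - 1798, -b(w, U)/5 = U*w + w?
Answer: 2255/3 + √2041 ≈ 796.84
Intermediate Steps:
b(w, U) = -5*w - 5*U*w (b(w, U) = -5*(U*w + w) = -5*(w + U*w) = -5*w - 5*U*w)
F = -40
N = 2255/3 (N = 2 - (-5*(-15)*(1 - 37) - 1798)/6 = 2 - (-5*(-15)*(-36) - 1798)/6 = 2 - (-2700 - 1798)/6 = 2 - ⅙*(-4498) = 2 + 2249/3 = 2255/3 ≈ 751.67)
N + p(21, F) = 2255/3 + √(21² + (-40)²) = 2255/3 + √(441 + 1600) = 2255/3 + √2041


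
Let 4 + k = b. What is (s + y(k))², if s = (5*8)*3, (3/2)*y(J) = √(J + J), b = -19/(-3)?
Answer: 388856/27 + 160*√42/3 ≈ 14748.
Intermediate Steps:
b = 19/3 (b = -19*(-⅓) = 19/3 ≈ 6.3333)
k = 7/3 (k = -4 + 19/3 = 7/3 ≈ 2.3333)
y(J) = 2*√2*√J/3 (y(J) = 2*√(J + J)/3 = 2*√(2*J)/3 = 2*(√2*√J)/3 = 2*√2*√J/3)
s = 120 (s = 40*3 = 120)
(s + y(k))² = (120 + 2*√2*√(7/3)/3)² = (120 + 2*√2*(√21/3)/3)² = (120 + 2*√42/9)²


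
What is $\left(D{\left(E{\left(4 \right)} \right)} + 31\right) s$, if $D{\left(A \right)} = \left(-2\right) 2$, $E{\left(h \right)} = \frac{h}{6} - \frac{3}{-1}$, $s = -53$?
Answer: $-1431$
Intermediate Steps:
$E{\left(h \right)} = 3 + \frac{h}{6}$ ($E{\left(h \right)} = h \frac{1}{6} - -3 = \frac{h}{6} + 3 = 3 + \frac{h}{6}$)
$D{\left(A \right)} = -4$
$\left(D{\left(E{\left(4 \right)} \right)} + 31\right) s = \left(-4 + 31\right) \left(-53\right) = 27 \left(-53\right) = -1431$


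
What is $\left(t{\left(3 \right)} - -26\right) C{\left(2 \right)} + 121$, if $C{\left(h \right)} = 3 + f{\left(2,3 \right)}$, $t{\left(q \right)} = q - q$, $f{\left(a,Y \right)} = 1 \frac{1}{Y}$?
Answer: $\frac{623}{3} \approx 207.67$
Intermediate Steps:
$f{\left(a,Y \right)} = \frac{1}{Y}$
$t{\left(q \right)} = 0$
$C{\left(h \right)} = \frac{10}{3}$ ($C{\left(h \right)} = 3 + \frac{1}{3} = \frac{10}{3}$)
$\left(t{\left(3 \right)} - -26\right) C{\left(2 \right)} + 121 = \left(0 - -26\right) \frac{10}{3} + 121 = \left(0 + 26\right) \frac{10}{3} + 121 = 26 \cdot \frac{10}{3} + 121 = \frac{260}{3} + 121 = \frac{623}{3}$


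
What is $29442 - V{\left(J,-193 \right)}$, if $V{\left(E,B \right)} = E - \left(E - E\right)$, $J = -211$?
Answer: $29653$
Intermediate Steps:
$V{\left(E,B \right)} = E$ ($V{\left(E,B \right)} = E - 0 = E + 0 = E$)
$29442 - V{\left(J,-193 \right)} = 29442 - -211 = 29442 + 211 = 29653$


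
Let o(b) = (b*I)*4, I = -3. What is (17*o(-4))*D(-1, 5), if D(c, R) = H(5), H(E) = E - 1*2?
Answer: 2448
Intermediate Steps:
H(E) = -2 + E (H(E) = E - 2 = -2 + E)
o(b) = -12*b (o(b) = (b*(-3))*4 = -3*b*4 = -12*b)
D(c, R) = 3 (D(c, R) = -2 + 5 = 3)
(17*o(-4))*D(-1, 5) = (17*(-12*(-4)))*3 = (17*48)*3 = 816*3 = 2448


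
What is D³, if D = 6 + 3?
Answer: 729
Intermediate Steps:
D = 9
D³ = 9³ = 729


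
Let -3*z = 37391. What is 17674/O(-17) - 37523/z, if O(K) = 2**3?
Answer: 330874543/149564 ≈ 2212.3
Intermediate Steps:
z = -37391/3 (z = -1/3*37391 = -37391/3 ≈ -12464.)
O(K) = 8
17674/O(-17) - 37523/z = 17674/8 - 37523/(-37391/3) = 17674*(1/8) - 37523*(-3/37391) = 8837/4 + 112569/37391 = 330874543/149564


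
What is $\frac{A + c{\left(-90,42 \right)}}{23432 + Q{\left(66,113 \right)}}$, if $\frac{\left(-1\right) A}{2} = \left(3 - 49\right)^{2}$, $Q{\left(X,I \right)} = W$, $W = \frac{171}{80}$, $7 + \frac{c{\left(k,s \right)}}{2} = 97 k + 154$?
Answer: $- \frac{1711840}{1874731} \approx -0.91311$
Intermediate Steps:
$c{\left(k,s \right)} = 294 + 194 k$ ($c{\left(k,s \right)} = -14 + 2 \left(97 k + 154\right) = -14 + 2 \left(154 + 97 k\right) = -14 + \left(308 + 194 k\right) = 294 + 194 k$)
$W = \frac{171}{80}$ ($W = 171 \cdot \frac{1}{80} = \frac{171}{80} \approx 2.1375$)
$Q{\left(X,I \right)} = \frac{171}{80}$
$A = -4232$ ($A = - 2 \left(3 - 49\right)^{2} = - 2 \left(-46\right)^{2} = \left(-2\right) 2116 = -4232$)
$\frac{A + c{\left(-90,42 \right)}}{23432 + Q{\left(66,113 \right)}} = \frac{-4232 + \left(294 + 194 \left(-90\right)\right)}{23432 + \frac{171}{80}} = \frac{-4232 + \left(294 - 17460\right)}{\frac{1874731}{80}} = \left(-4232 - 17166\right) \frac{80}{1874731} = \left(-21398\right) \frac{80}{1874731} = - \frac{1711840}{1874731}$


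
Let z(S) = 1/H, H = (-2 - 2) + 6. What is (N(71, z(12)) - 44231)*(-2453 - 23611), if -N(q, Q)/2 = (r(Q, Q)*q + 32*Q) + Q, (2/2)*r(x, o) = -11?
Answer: 1112984928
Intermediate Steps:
r(x, o) = -11
H = 2 (H = -4 + 6 = 2)
z(S) = ½ (z(S) = 1/2 = ½)
N(q, Q) = -66*Q + 22*q (N(q, Q) = -2*((-11*q + 32*Q) + Q) = -2*(-11*q + 33*Q) = -66*Q + 22*q)
(N(71, z(12)) - 44231)*(-2453 - 23611) = ((-66*½ + 22*71) - 44231)*(-2453 - 23611) = ((-33 + 1562) - 44231)*(-26064) = (1529 - 44231)*(-26064) = -42702*(-26064) = 1112984928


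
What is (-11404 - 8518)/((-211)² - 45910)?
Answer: 19922/1389 ≈ 14.343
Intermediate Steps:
(-11404 - 8518)/((-211)² - 45910) = -19922/(44521 - 45910) = -19922/(-1389) = -19922*(-1/1389) = 19922/1389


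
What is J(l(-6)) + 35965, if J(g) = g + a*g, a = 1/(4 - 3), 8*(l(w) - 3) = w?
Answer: 71939/2 ≈ 35970.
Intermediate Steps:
l(w) = 3 + w/8
a = 1 (a = 1/1 = 1)
J(g) = 2*g (J(g) = g + 1*g = g + g = 2*g)
J(l(-6)) + 35965 = 2*(3 + (⅛)*(-6)) + 35965 = 2*(3 - ¾) + 35965 = 2*(9/4) + 35965 = 9/2 + 35965 = 71939/2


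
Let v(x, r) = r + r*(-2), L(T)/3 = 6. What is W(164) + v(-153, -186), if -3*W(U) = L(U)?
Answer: 180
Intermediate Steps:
L(T) = 18 (L(T) = 3*6 = 18)
W(U) = -6 (W(U) = -⅓*18 = -6)
v(x, r) = -r (v(x, r) = r - 2*r = -r)
W(164) + v(-153, -186) = -6 - 1*(-186) = -6 + 186 = 180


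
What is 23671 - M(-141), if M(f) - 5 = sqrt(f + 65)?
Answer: 23666 - 2*I*sqrt(19) ≈ 23666.0 - 8.7178*I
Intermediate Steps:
M(f) = 5 + sqrt(65 + f) (M(f) = 5 + sqrt(f + 65) = 5 + sqrt(65 + f))
23671 - M(-141) = 23671 - (5 + sqrt(65 - 141)) = 23671 - (5 + sqrt(-76)) = 23671 - (5 + 2*I*sqrt(19)) = 23671 + (-5 - 2*I*sqrt(19)) = 23666 - 2*I*sqrt(19)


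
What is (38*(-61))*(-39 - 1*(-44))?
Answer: -11590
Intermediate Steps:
(38*(-61))*(-39 - 1*(-44)) = -2318*(-39 + 44) = -2318*5 = -11590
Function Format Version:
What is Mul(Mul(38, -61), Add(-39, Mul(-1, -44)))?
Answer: -11590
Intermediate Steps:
Mul(Mul(38, -61), Add(-39, Mul(-1, -44))) = Mul(-2318, Add(-39, 44)) = Mul(-2318, 5) = -11590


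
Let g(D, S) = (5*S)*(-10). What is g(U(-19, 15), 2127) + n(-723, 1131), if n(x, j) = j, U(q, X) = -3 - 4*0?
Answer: -105219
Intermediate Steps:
U(q, X) = -3 (U(q, X) = -3 + 0 = -3)
g(D, S) = -50*S
g(U(-19, 15), 2127) + n(-723, 1131) = -50*2127 + 1131 = -106350 + 1131 = -105219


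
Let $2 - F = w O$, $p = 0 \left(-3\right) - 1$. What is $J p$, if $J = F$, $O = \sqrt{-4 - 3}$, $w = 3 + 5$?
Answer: $-2 + 8 i \sqrt{7} \approx -2.0 + 21.166 i$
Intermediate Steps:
$w = 8$
$O = i \sqrt{7}$ ($O = \sqrt{-7} = i \sqrt{7} \approx 2.6458 i$)
$p = -1$ ($p = 0 - 1 = -1$)
$F = 2 - 8 i \sqrt{7} \approx 2.0 - 21.166 i$
$J = 2 - 8 i \sqrt{7} \approx 2.0 - 21.166 i$
$J p = \left(2 - 8 i \sqrt{7}\right) \left(-1\right) = -2 + 8 i \sqrt{7}$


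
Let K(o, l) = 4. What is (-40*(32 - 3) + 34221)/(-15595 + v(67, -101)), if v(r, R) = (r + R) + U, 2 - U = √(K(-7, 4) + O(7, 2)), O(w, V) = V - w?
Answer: -516644247/244203130 + 33061*I/244203130 ≈ -2.1156 + 0.00013538*I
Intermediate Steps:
U = 2 - I (U = 2 - √(4 + (2 - 1*7)) = 2 - √(4 + (2 - 7)) = 2 - √(4 - 5) = 2 - √(-1) = 2 - I ≈ 2.0 - 1.0*I)
v(r, R) = 2 + R + r - I (v(r, R) = (r + R) + (2 - I) = (R + r) + (2 - I) = 2 + R + r - I)
(-40*(32 - 3) + 34221)/(-15595 + v(67, -101)) = (-40*(32 - 3) + 34221)/(-15595 + (2 - 101 + 67 - I)) = (-40*29 + 34221)/(-15595 + (-32 - I)) = (-1160 + 34221)/(-15627 - I) = 33061*((-15627 + I)/244203130) = 33061*(-15627 + I)/244203130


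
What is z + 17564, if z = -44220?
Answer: -26656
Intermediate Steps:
z + 17564 = -44220 + 17564 = -26656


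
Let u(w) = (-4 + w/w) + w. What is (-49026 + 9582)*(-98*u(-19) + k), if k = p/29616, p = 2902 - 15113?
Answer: -209841701995/2468 ≈ -8.5025e+7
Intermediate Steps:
p = -12211
u(w) = -3 + w (u(w) = (-4 + 1) + w = -3 + w)
k = -12211/29616 ≈ -0.41231
(-49026 + 9582)*(-98*u(-19) + k) = (-49026 + 9582)*(-98*(-3 - 19) - 12211/29616) = -39444*(-98*(-22) - 12211/29616) = -39444*(2156 - 12211/29616) = -39444*63839885/29616 = -209841701995/2468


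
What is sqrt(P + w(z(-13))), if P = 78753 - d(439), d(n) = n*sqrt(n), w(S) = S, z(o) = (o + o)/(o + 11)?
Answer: sqrt(78766 - 439*sqrt(439)) ≈ 263.76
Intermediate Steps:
z(o) = 2*o/(11 + o) (z(o) = (2*o)/(11 + o) = 2*o/(11 + o))
d(n) = n**(3/2)
P = 78753 - 439*sqrt(439) (P = 78753 - 439**(3/2) = 78753 - 439*sqrt(439) ≈ 69555.)
sqrt(P + w(z(-13))) = sqrt((78753 - 439*sqrt(439)) + 2*(-13)/(11 - 13)) = sqrt((78753 - 439*sqrt(439)) + 2*(-13)/(-2)) = sqrt((78753 - 439*sqrt(439)) + 2*(-13)*(-1/2)) = sqrt((78753 - 439*sqrt(439)) + 13) = sqrt(78766 - 439*sqrt(439))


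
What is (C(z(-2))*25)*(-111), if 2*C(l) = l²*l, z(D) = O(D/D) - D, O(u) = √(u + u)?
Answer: -27750 - 19425*√2 ≈ -55221.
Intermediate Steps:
O(u) = √2*√u (O(u) = √(2*u) = √2*√u)
z(D) = √2 - D (z(D) = √2*√(D/D) - D = √2*√1 - D = √2*1 - D = √2 - D)
C(l) = l³/2 (C(l) = (l²*l)/2 = l³/2)
(C(z(-2))*25)*(-111) = (((√2 - 1*(-2))³/2)*25)*(-111) = (((√2 + 2)³/2)*25)*(-111) = (((2 + √2)³/2)*25)*(-111) = (25*(2 + √2)³/2)*(-111) = -2775*(2 + √2)³/2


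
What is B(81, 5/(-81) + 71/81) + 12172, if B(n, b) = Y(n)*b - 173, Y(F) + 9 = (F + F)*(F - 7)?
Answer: 65279/3 ≈ 21760.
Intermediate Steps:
Y(F) = -9 + 2*F*(-7 + F) (Y(F) = -9 + (F + F)*(F - 7) = -9 + (2*F)*(-7 + F) = -9 + 2*F*(-7 + F))
B(n, b) = -173 + b*(-9 - 14*n + 2*n**2) (B(n, b) = (-9 - 14*n + 2*n**2)*b - 173 = b*(-9 - 14*n + 2*n**2) - 173 = -173 + b*(-9 - 14*n + 2*n**2))
B(81, 5/(-81) + 71/81) + 12172 = (-173 - (5/(-81) + 71/81)*(9 - 2*81**2 + 14*81)) + 12172 = (-173 - (5*(-1/81) + 71*(1/81))*(9 - 2*6561 + 1134)) + 12172 = (-173 - (-5/81 + 71/81)*(9 - 13122 + 1134)) + 12172 = (-173 - 1*22/27*(-11979)) + 12172 = (-173 + 29282/3) + 12172 = 28763/3 + 12172 = 65279/3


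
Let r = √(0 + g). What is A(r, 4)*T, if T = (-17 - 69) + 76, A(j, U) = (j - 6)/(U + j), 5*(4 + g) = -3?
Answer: 970/103 - 100*I*√115/103 ≈ 9.4175 - 10.411*I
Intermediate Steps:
g = -23/5 (g = -4 + (⅕)*(-3) = -4 - ⅗ = -23/5 ≈ -4.6000)
r = I*√115/5 (r = √(0 - 23/5) = √(-23/5) = I*√115/5 ≈ 2.1448*I)
A(j, U) = (-6 + j)/(U + j)
T = -10 (T = -86 + 76 = -10)
A(r, 4)*T = ((-6 + I*√115/5)/(4 + I*√115/5))*(-10) = -10*(-6 + I*√115/5)/(4 + I*√115/5)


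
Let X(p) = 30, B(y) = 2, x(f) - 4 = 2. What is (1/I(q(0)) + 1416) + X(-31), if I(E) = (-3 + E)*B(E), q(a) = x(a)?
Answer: 8677/6 ≈ 1446.2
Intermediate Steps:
x(f) = 6 (x(f) = 4 + 2 = 6)
q(a) = 6
I(E) = -6 + 2*E (I(E) = (-3 + E)*2 = -6 + 2*E)
(1/I(q(0)) + 1416) + X(-31) = (1/(-6 + 2*6) + 1416) + 30 = (1/(-6 + 12) + 1416) + 30 = (1/6 + 1416) + 30 = (⅙ + 1416) + 30 = 8497/6 + 30 = 8677/6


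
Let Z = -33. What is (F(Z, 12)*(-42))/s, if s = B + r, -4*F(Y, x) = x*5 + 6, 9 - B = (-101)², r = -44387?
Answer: -33/2599 ≈ -0.012697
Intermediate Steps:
B = -10192 (B = 9 - 1*(-101)² = 9 - 1*10201 = 9 - 10201 = -10192)
F(Y, x) = -3/2 - 5*x/4 (F(Y, x) = -(x*5 + 6)/4 = -(5*x + 6)/4 = -(6 + 5*x)/4 = -3/2 - 5*x/4)
s = -54579 (s = -10192 - 44387 = -54579)
(F(Z, 12)*(-42))/s = ((-3/2 - 5/4*12)*(-42))/(-54579) = ((-3/2 - 15)*(-42))*(-1/54579) = -33/2*(-42)*(-1/54579) = 693*(-1/54579) = -33/2599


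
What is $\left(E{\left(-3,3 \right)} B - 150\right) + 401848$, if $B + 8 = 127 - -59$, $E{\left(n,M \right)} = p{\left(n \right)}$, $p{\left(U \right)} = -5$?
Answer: $400808$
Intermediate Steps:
$E{\left(n,M \right)} = -5$
$B = 178$ ($B = -8 + \left(127 - -59\right) = -8 + \left(127 + 59\right) = -8 + 186 = 178$)
$\left(E{\left(-3,3 \right)} B - 150\right) + 401848 = \left(\left(-5\right) 178 - 150\right) + 401848 = \left(-890 - 150\right) + 401848 = -1040 + 401848 = 400808$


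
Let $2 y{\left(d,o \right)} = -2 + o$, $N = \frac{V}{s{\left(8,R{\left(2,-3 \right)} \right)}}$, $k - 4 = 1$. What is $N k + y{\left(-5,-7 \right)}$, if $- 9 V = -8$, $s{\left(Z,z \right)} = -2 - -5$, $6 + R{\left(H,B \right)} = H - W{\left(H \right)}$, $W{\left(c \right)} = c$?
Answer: $- \frac{163}{54} \approx -3.0185$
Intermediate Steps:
$k = 5$ ($k = 4 + 1 = 5$)
$R{\left(H,B \right)} = -6$ ($R{\left(H,B \right)} = -6 + \left(H - H\right) = -6 + 0 = -6$)
$s{\left(Z,z \right)} = 3$ ($s{\left(Z,z \right)} = -2 + 5 = 3$)
$V = \frac{8}{9}$ ($V = \left(- \frac{1}{9}\right) \left(-8\right) = \frac{8}{9} \approx 0.88889$)
$N = \frac{8}{27}$ ($N = \frac{8}{9 \cdot 3} = \frac{8}{9} \cdot \frac{1}{3} = \frac{8}{27} \approx 0.2963$)
$y{\left(d,o \right)} = -1 + \frac{o}{2}$ ($y{\left(d,o \right)} = \frac{-2 + o}{2} = -1 + \frac{o}{2}$)
$N k + y{\left(-5,-7 \right)} = \frac{8}{27} \cdot 5 + \left(-1 + \frac{1}{2} \left(-7\right)\right) = \frac{40}{27} - \frac{9}{2} = - \frac{163}{54}$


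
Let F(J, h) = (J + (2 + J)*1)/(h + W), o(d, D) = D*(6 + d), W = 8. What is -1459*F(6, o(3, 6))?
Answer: -10213/31 ≈ -329.45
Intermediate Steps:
F(J, h) = (2 + 2*J)/(8 + h) (F(J, h) = (J + (2 + J)*1)/(h + 8) = (J + (2 + J))/(8 + h) = (2 + 2*J)/(8 + h))
-1459*F(6, o(3, 6)) = -2918*(1 + 6)/(8 + 6*(6 + 3)) = -2918*7/(8 + 6*9) = -2918*7/(8 + 54) = -2918*7/62 = -1459*7/31 = -10213/31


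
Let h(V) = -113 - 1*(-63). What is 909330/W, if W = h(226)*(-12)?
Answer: 30311/20 ≈ 1515.6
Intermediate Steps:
h(V) = -50 (h(V) = -113 + 63 = -50)
W = 600 (W = -50*(-12) = 600)
909330/W = 909330/600 = 909330*(1/600) = 30311/20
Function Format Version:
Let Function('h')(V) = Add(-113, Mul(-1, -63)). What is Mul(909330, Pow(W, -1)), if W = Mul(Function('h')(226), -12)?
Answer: Rational(30311, 20) ≈ 1515.6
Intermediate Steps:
Function('h')(V) = -50 (Function('h')(V) = Add(-113, 63) = -50)
W = 600 (W = Mul(-50, -12) = 600)
Mul(909330, Pow(W, -1)) = Mul(909330, Pow(600, -1)) = Mul(909330, Rational(1, 600)) = Rational(30311, 20)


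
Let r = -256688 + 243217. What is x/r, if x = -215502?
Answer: 215502/13471 ≈ 15.997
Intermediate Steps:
r = -13471
x/r = -215502/(-13471) = -215502*(-1/13471) = 215502/13471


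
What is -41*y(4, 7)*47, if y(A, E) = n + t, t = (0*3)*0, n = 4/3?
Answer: -7708/3 ≈ -2569.3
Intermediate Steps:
n = 4/3 (n = 4*(⅓) = 4/3 ≈ 1.3333)
t = 0 (t = 0*0 = 0)
y(A, E) = 4/3 (y(A, E) = 4/3 + 0 = 4/3)
-41*y(4, 7)*47 = -41*4/3*47 = -164/3*47 = -7708/3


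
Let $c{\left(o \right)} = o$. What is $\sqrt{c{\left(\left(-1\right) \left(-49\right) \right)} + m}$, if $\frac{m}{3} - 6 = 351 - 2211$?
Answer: $i \sqrt{5513} \approx 74.25 i$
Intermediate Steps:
$m = -5562$ ($m = 18 + 3 \left(351 - 2211\right) = 18 + 3 \left(-1860\right) = 18 - 5580 = -5562$)
$\sqrt{c{\left(\left(-1\right) \left(-49\right) \right)} + m} = \sqrt{\left(-1\right) \left(-49\right) - 5562} = \sqrt{49 - 5562} = \sqrt{-5513} = i \sqrt{5513}$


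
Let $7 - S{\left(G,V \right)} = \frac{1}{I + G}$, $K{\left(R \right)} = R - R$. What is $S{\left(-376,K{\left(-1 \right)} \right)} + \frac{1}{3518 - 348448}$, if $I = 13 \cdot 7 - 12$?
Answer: $\frac{717454103}{102444210} \approx 7.0034$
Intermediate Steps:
$I = 79$ ($I = 91 - 12 = 79$)
$K{\left(R \right)} = 0$
$S{\left(G,V \right)} = 7 - \frac{1}{79 + G}$
$S{\left(-376,K{\left(-1 \right)} \right)} + \frac{1}{3518 - 348448} = \frac{552 + 7 \left(-376\right)}{79 - 376} + \frac{1}{3518 - 348448} = \frac{552 - 2632}{-297} + \frac{1}{-344930} = \left(- \frac{1}{297}\right) \left(-2080\right) - \frac{1}{344930} = \frac{2080}{297} - \frac{1}{344930} = \frac{717454103}{102444210}$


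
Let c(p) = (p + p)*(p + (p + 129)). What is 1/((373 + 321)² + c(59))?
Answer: 1/510782 ≈ 1.9578e-6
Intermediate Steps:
c(p) = 2*p*(129 + 2*p) (c(p) = (2*p)*(p + (129 + p)) = (2*p)*(129 + 2*p) = 2*p*(129 + 2*p))
1/((373 + 321)² + c(59)) = 1/((373 + 321)² + 2*59*(129 + 2*59)) = 1/(694² + 2*59*(129 + 118)) = 1/(481636 + 2*59*247) = 1/(481636 + 29146) = 1/510782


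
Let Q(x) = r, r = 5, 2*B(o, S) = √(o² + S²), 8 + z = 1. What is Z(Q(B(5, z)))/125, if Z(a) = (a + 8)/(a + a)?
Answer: 13/1250 ≈ 0.010400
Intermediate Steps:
z = -7 (z = -8 + 1 = -7)
B(o, S) = √(S² + o²)/2 (B(o, S) = √(o² + S²)/2 = √(S² + o²)/2)
Q(x) = 5
Z(a) = (8 + a)/(2*a) (Z(a) = (8 + a)/((2*a)) = (8 + a)*(1/(2*a)) = (8 + a)/(2*a))
Z(Q(B(5, z)))/125 = ((½)*(8 + 5)/5)/125 = ((½)*(⅕)*13)*(1/125) = (13/10)*(1/125) = 13/1250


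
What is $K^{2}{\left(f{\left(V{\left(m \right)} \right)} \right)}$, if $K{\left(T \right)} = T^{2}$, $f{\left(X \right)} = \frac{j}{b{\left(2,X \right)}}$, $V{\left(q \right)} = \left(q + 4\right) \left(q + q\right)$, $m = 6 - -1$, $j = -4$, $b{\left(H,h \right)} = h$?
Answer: $\frac{16}{35153041} \approx 4.5515 \cdot 10^{-7}$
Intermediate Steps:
$m = 7$ ($m = 6 + 1 = 7$)
$V{\left(q \right)} = 2 q \left(4 + q\right)$ ($V{\left(q \right)} = \left(4 + q\right) 2 q = 2 q \left(4 + q\right)$)
$f{\left(X \right)} = - \frac{4}{X}$
$K^{2}{\left(f{\left(V{\left(m \right)} \right)} \right)} = \left(\left(- \frac{4}{2 \cdot 7 \left(4 + 7\right)}\right)^{2}\right)^{2} = \left(\left(- \frac{4}{2 \cdot 7 \cdot 11}\right)^{2}\right)^{2} = \left(\left(- \frac{4}{154}\right)^{2}\right)^{2} = \left(\left(\left(-4\right) \frac{1}{154}\right)^{2}\right)^{2} = \left(\left(- \frac{2}{77}\right)^{2}\right)^{2} = \left(\frac{4}{5929}\right)^{2} = \frac{16}{35153041}$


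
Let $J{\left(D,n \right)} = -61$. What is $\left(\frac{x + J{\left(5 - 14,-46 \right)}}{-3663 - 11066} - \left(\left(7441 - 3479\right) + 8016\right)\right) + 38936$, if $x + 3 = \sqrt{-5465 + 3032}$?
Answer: $\frac{397064446}{14729} - \frac{i \sqrt{2433}}{14729} \approx 26958.0 - 0.0033489 i$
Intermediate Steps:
$x = -3 + i \sqrt{2433}$ ($x = -3 + \sqrt{-5465 + 3032} = -3 + \sqrt{-2433} = -3 + i \sqrt{2433} \approx -3.0 + 49.325 i$)
$\left(\frac{x + J{\left(5 - 14,-46 \right)}}{-3663 - 11066} - \left(\left(7441 - 3479\right) + 8016\right)\right) + 38936 = \left(\frac{\left(-3 + i \sqrt{2433}\right) - 61}{-3663 - 11066} - \left(\left(7441 - 3479\right) + 8016\right)\right) + 38936 = \left(\frac{-64 + i \sqrt{2433}}{-14729} - \left(3962 + 8016\right)\right) + 38936 = \left(\left(-64 + i \sqrt{2433}\right) \left(- \frac{1}{14729}\right) - 11978\right) + 38936 = \left(\left(\frac{64}{14729} - \frac{i \sqrt{2433}}{14729}\right) - 11978\right) + 38936 = \left(- \frac{176423898}{14729} - \frac{i \sqrt{2433}}{14729}\right) + 38936 = \frac{397064446}{14729} - \frac{i \sqrt{2433}}{14729}$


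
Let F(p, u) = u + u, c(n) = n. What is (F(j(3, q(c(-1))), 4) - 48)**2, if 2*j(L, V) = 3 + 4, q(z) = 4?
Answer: 1600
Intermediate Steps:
j(L, V) = 7/2 (j(L, V) = (3 + 4)/2 = (1/2)*7 = 7/2)
F(p, u) = 2*u
(F(j(3, q(c(-1))), 4) - 48)**2 = (2*4 - 48)**2 = (8 - 48)**2 = (-40)**2 = 1600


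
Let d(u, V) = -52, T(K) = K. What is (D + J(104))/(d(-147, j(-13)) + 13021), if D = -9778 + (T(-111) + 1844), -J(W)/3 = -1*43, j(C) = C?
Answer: -7916/12969 ≈ -0.61038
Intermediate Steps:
J(W) = 129 (J(W) = -(-3)*43 = -3*(-43) = 129)
D = -8045 (D = -9778 + (-111 + 1844) = -9778 + 1733 = -8045)
(D + J(104))/(d(-147, j(-13)) + 13021) = (-8045 + 129)/(-52 + 13021) = -7916/12969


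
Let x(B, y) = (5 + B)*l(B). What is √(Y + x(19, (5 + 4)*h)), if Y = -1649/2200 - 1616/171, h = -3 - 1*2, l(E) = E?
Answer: √70102788778/12540 ≈ 21.114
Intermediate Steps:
h = -5 (h = -3 - 2 = -5)
Y = -3837179/376200 (Y = -1649*1/2200 - 1616*1/171 = -1649/2200 - 1616/171 = -3837179/376200 ≈ -10.200)
x(B, y) = B*(5 + B) (x(B, y) = (5 + B)*B = B*(5 + B))
√(Y + x(19, (5 + 4)*h)) = √(-3837179/376200 + 19*(5 + 19)) = √(-3837179/376200 + 19*24) = √(-3837179/376200 + 456) = √(167710021/376200) = √70102788778/12540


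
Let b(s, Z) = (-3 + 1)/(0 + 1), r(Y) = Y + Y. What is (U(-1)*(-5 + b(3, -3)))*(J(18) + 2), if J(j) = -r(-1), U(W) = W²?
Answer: -28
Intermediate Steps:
r(Y) = 2*Y
b(s, Z) = -2 (b(s, Z) = -2/1 = -2*1 = -2)
J(j) = 2 (J(j) = -2*(-1) = -1*(-2) = 2)
(U(-1)*(-5 + b(3, -3)))*(J(18) + 2) = ((-1)²*(-5 - 2))*(2 + 2) = (1*(-7))*4 = -7*4 = -28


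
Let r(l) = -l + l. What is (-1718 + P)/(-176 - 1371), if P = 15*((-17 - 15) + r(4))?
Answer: 314/221 ≈ 1.4208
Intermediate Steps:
r(l) = 0
P = -480 (P = 15*((-17 - 15) + 0) = 15*(-32 + 0) = 15*(-32) = -480)
(-1718 + P)/(-176 - 1371) = (-1718 - 480)/(-176 - 1371) = -2198/(-1547) = -2198*(-1/1547) = 314/221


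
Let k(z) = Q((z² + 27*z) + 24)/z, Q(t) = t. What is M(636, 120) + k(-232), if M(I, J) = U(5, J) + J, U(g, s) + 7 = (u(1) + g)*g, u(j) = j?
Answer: -1801/29 ≈ -62.103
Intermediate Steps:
U(g, s) = -7 + g*(1 + g) (U(g, s) = -7 + (1 + g)*g = -7 + g*(1 + g))
M(I, J) = 23 + J (M(I, J) = (-7 + 5 + 5²) + J = (-7 + 5 + 25) + J = 23 + J)
k(z) = (24 + z² + 27*z)/z (k(z) = ((z² + 27*z) + 24)/z = (24 + z² + 27*z)/z)
M(636, 120) + k(-232) = (23 + 120) + (27 - 232 + 24/(-232)) = 143 + (27 - 232 + 24*(-1/232)) = 143 + (27 - 232 - 3/29) = 143 - 5948/29 = -1801/29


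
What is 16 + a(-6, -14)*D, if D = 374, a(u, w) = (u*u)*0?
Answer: 16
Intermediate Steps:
a(u, w) = 0 (a(u, w) = u²*0 = 0)
16 + a(-6, -14)*D = 16 + 0*374 = 16 + 0 = 16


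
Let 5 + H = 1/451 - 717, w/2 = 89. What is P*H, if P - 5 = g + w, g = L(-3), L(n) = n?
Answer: -58611780/451 ≈ -1.2996e+5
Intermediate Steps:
g = -3
w = 178 (w = 2*89 = 178)
P = 180 (P = 5 + (-3 + 178) = 5 + 175 = 180)
H = -325621/451 (H = -5 + (1/451 - 717) = -5 - 323366/451 = -325621/451 ≈ -722.00)
P*H = 180*(-325621/451) = -58611780/451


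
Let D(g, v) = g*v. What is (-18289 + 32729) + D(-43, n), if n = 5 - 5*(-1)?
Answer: 14010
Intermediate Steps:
n = 10 (n = 5 + 5 = 10)
(-18289 + 32729) + D(-43, n) = (-18289 + 32729) - 43*10 = 14440 - 430 = 14010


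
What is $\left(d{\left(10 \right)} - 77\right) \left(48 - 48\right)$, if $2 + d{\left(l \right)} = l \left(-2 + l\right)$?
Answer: $0$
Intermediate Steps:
$d{\left(l \right)} = -2 + l \left(-2 + l\right)$
$\left(d{\left(10 \right)} - 77\right) \left(48 - 48\right) = \left(\left(-2 + 10^{2} - 20\right) - 77\right) \left(48 - 48\right) = \left(\left(-2 + 100 - 20\right) - 77\right) \left(48 - 48\right) = \left(78 - 77\right) 0 = 1 \cdot 0 = 0$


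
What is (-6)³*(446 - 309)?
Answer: -29592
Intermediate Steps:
(-6)³*(446 - 309) = -216*137 = -29592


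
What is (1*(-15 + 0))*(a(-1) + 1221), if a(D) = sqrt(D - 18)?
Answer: -18315 - 15*I*sqrt(19) ≈ -18315.0 - 65.384*I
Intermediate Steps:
a(D) = sqrt(-18 + D)
(1*(-15 + 0))*(a(-1) + 1221) = (1*(-15 + 0))*(sqrt(-18 - 1) + 1221) = (1*(-15))*(sqrt(-19) + 1221) = -15*(I*sqrt(19) + 1221) = -15*(1221 + I*sqrt(19)) = -18315 - 15*I*sqrt(19)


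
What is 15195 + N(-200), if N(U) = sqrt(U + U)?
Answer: 15195 + 20*I ≈ 15195.0 + 20.0*I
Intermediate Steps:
N(U) = sqrt(2)*sqrt(U) (N(U) = sqrt(2*U) = sqrt(2)*sqrt(U))
15195 + N(-200) = 15195 + sqrt(2)*sqrt(-200) = 15195 + sqrt(2)*(10*I*sqrt(2)) = 15195 + 20*I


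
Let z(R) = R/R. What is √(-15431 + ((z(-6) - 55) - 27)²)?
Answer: I*√8870 ≈ 94.181*I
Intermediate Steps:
z(R) = 1
√(-15431 + ((z(-6) - 55) - 27)²) = √(-15431 + ((1 - 55) - 27)²) = √(-15431 + (-54 - 27)²) = √(-15431 + (-81)²) = √(-15431 + 6561) = √(-8870) = I*√8870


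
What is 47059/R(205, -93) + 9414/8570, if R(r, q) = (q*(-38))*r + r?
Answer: 722538608/621046475 ≈ 1.1634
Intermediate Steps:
R(r, q) = r - 38*q*r (R(r, q) = (-38*q)*r + r = -38*q*r + r = r - 38*q*r)
47059/R(205, -93) + 9414/8570 = 47059/((205*(1 - 38*(-93)))) + 9414/8570 = 47059/((205*(1 + 3534))) + 9414*(1/8570) = 47059/((205*3535)) + 4707/4285 = 47059/724675 + 4707/4285 = 722538608/621046475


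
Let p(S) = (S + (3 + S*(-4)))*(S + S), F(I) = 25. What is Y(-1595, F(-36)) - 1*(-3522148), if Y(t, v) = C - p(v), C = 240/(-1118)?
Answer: 1970893012/559 ≈ 3.5257e+6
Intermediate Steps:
C = -120/559 (C = 240*(-1/1118) = -120/559 ≈ -0.21467)
p(S) = 2*S*(3 - 3*S) (p(S) = (S + (3 - 4*S))*(2*S) = (3 - 3*S)*(2*S) = 2*S*(3 - 3*S))
Y(t, v) = -120/559 - 6*v*(1 - v)
Y(-1595, F(-36)) - 1*(-3522148) = (-120/559 + 6*25*(-1 + 25)) - 1*(-3522148) = (-120/559 + 6*25*24) + 3522148 = (-120/559 + 3600) + 3522148 = 2012280/559 + 3522148 = 1970893012/559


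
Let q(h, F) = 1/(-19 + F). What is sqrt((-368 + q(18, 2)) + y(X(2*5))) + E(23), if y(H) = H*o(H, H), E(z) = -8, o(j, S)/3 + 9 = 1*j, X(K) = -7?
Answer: -8 + I*sqrt(9265)/17 ≈ -8.0 + 5.662*I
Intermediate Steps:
o(j, S) = -27 + 3*j (o(j, S) = -27 + 3*(1*j) = -27 + 3*j)
y(H) = H*(-27 + 3*H)
sqrt((-368 + q(18, 2)) + y(X(2*5))) + E(23) = sqrt((-368 + 1/(-19 + 2)) + 3*(-7)*(-9 - 7)) - 8 = sqrt((-368 + 1/(-17)) + 3*(-7)*(-16)) - 8 = sqrt((-368 - 1/17) + 336) - 8 = sqrt(-6257/17 + 336) - 8 = sqrt(-545/17) - 8 = I*sqrt(9265)/17 - 8 = -8 + I*sqrt(9265)/17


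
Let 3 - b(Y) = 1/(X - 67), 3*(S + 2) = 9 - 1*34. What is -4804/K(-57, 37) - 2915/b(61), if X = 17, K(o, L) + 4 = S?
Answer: -4091038/6493 ≈ -630.07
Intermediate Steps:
S = -31/3 (S = -2 + (9 - 1*34)/3 = -2 + (9 - 34)/3 = -2 + (⅓)*(-25) = -2 - 25/3 = -31/3 ≈ -10.333)
K(o, L) = -43/3 (K(o, L) = -4 - 31/3 = -43/3)
b(Y) = 151/50 (b(Y) = 3 - 1/(17 - 67) = 3 - 1/(-50) = 3 - 1*(-1/50) = 3 + 1/50 = 151/50)
-4804/K(-57, 37) - 2915/b(61) = -4804/(-43/3) - 2915/151/50 = -4804*(-3/43) - 2915*50/151 = 14412/43 - 145750/151 = -4091038/6493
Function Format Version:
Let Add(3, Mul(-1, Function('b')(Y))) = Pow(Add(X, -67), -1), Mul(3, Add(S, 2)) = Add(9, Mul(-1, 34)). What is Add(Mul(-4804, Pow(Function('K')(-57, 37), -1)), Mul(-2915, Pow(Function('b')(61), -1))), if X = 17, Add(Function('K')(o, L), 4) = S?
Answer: Rational(-4091038, 6493) ≈ -630.07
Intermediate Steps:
S = Rational(-31, 3) (S = Add(-2, Mul(Rational(1, 3), Add(9, Mul(-1, 34)))) = Add(-2, Mul(Rational(1, 3), Add(9, -34))) = Add(-2, Mul(Rational(1, 3), -25)) = Add(-2, Rational(-25, 3)) = Rational(-31, 3) ≈ -10.333)
Function('K')(o, L) = Rational(-43, 3) (Function('K')(o, L) = Add(-4, Rational(-31, 3)) = Rational(-43, 3))
Function('b')(Y) = Rational(151, 50) (Function('b')(Y) = Add(3, Mul(-1, Pow(Add(17, -67), -1))) = Add(3, Mul(-1, Pow(-50, -1))) = Add(3, Mul(-1, Rational(-1, 50))) = Add(3, Rational(1, 50)) = Rational(151, 50))
Add(Mul(-4804, Pow(Function('K')(-57, 37), -1)), Mul(-2915, Pow(Function('b')(61), -1))) = Add(Mul(-4804, Pow(Rational(-43, 3), -1)), Mul(-2915, Pow(Rational(151, 50), -1))) = Add(Mul(-4804, Rational(-3, 43)), Mul(-2915, Rational(50, 151))) = Add(Rational(14412, 43), Rational(-145750, 151)) = Rational(-4091038, 6493)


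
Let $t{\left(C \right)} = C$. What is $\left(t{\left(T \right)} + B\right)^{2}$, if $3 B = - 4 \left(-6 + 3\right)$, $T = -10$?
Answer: $36$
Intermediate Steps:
$B = 4$ ($B = \frac{\left(-4\right) \left(-6 + 3\right)}{3} = \frac{\left(-4\right) \left(-3\right)}{3} = \frac{1}{3} \cdot 12 = 4$)
$\left(t{\left(T \right)} + B\right)^{2} = \left(-10 + 4\right)^{2} = \left(-6\right)^{2} = 36$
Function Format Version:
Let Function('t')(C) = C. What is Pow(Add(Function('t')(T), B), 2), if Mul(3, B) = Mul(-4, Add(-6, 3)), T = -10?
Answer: 36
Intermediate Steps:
B = 4 (B = Mul(Rational(1, 3), Mul(-4, Add(-6, 3))) = Mul(Rational(1, 3), Mul(-4, -3)) = Mul(Rational(1, 3), 12) = 4)
Pow(Add(Function('t')(T), B), 2) = Pow(Add(-10, 4), 2) = Pow(-6, 2) = 36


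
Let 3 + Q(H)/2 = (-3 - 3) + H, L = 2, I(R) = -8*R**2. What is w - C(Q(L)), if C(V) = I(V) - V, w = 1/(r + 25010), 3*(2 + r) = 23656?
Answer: 153348723/98680 ≈ 1554.0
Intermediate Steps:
r = 23650/3 (r = -2 + (1/3)*23656 = -2 + 23656/3 = 23650/3 ≈ 7883.3)
w = 3/98680 (w = 1/(23650/3 + 25010) = 1/(98680/3) = 3/98680 ≈ 3.0401e-5)
Q(H) = -18 + 2*H (Q(H) = -6 + 2*((-3 - 3) + H) = -6 + 2*(-6 + H) = -6 + (-12 + 2*H) = -18 + 2*H)
C(V) = -V - 8*V**2 (C(V) = -8*V**2 - V = -V - 8*V**2)
w - C(Q(L)) = 3/98680 - (-18 + 2*2)*(-1 - 8*(-18 + 2*2)) = 3/98680 - (-18 + 4)*(-1 - 8*(-18 + 4)) = 3/98680 - (-14)*(-1 - 8*(-14)) = 3/98680 - (-14)*(-1 + 112) = 3/98680 - (-14)*111 = 3/98680 - 1*(-1554) = 3/98680 + 1554 = 153348723/98680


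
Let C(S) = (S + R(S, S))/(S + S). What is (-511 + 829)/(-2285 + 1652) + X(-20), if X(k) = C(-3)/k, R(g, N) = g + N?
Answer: -4873/8440 ≈ -0.57737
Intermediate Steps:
R(g, N) = N + g
C(S) = 3/2 (C(S) = (S + (S + S))/(S + S) = (S + 2*S)/((2*S)) = (3*S)*(1/(2*S)) = 3/2)
X(k) = 3/(2*k)
(-511 + 829)/(-2285 + 1652) + X(-20) = (-511 + 829)/(-2285 + 1652) + (3/2)/(-20) = 318/(-633) + (3/2)*(-1/20) = 318*(-1/633) - 3/40 = -106/211 - 3/40 = -4873/8440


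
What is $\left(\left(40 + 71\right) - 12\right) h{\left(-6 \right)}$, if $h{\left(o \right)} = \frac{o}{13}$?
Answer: $- \frac{594}{13} \approx -45.692$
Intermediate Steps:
$h{\left(o \right)} = \frac{o}{13}$ ($h{\left(o \right)} = o \frac{1}{13} = \frac{o}{13}$)
$\left(\left(40 + 71\right) - 12\right) h{\left(-6 \right)} = \left(\left(40 + 71\right) - 12\right) \frac{1}{13} \left(-6\right) = \left(111 - 12\right) \left(- \frac{6}{13}\right) = 99 \left(- \frac{6}{13}\right) = - \frac{594}{13}$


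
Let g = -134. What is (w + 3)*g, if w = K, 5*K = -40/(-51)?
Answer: -21574/51 ≈ -423.02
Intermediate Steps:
K = 8/51 (K = (-40/(-51))/5 = (-40*(-1/51))/5 = (1/5)*(40/51) = 8/51 ≈ 0.15686)
w = 8/51 ≈ 0.15686
(w + 3)*g = (8/51 + 3)*(-134) = (161/51)*(-134) = -21574/51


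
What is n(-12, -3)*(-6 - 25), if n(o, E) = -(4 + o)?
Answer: -248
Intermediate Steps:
n(o, E) = -4 - o
n(-12, -3)*(-6 - 25) = (-4 - 1*(-12))*(-6 - 25) = (-4 + 12)*(-31) = 8*(-31) = -248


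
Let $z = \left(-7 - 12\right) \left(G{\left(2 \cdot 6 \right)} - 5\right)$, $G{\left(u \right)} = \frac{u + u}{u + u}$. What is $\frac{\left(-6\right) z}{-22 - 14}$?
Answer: $\frac{38}{3} \approx 12.667$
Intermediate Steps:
$G{\left(u \right)} = 1$ ($G{\left(u \right)} = \frac{2 u}{2 u} = 2 u \frac{1}{2 u} = 1$)
$z = 76$ ($z = \left(-7 - 12\right) \left(1 - 5\right) = \left(-19\right) \left(-4\right) = 76$)
$\frac{\left(-6\right) z}{-22 - 14} = \frac{\left(-6\right) 76}{-22 - 14} = - \frac{456}{-36} = \left(-456\right) \left(- \frac{1}{36}\right) = \frac{38}{3}$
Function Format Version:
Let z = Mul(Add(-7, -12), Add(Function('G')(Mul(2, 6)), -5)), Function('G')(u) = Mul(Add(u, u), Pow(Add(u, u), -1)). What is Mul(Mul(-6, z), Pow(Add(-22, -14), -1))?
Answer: Rational(38, 3) ≈ 12.667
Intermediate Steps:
Function('G')(u) = 1 (Function('G')(u) = Mul(Mul(2, u), Pow(Mul(2, u), -1)) = Mul(Mul(2, u), Mul(Rational(1, 2), Pow(u, -1))) = 1)
z = 76 (z = Mul(Add(-7, -12), Add(1, -5)) = Mul(-19, -4) = 76)
Mul(Mul(-6, z), Pow(Add(-22, -14), -1)) = Mul(Mul(-6, 76), Pow(Add(-22, -14), -1)) = Mul(-456, Pow(-36, -1)) = Mul(-456, Rational(-1, 36)) = Rational(38, 3)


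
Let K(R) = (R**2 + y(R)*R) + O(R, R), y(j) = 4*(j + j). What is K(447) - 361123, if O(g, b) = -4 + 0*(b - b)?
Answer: 1437154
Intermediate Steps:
y(j) = 8*j (y(j) = 4*(2*j) = 8*j)
O(g, b) = -4 (O(g, b) = -4 + 0*0 = -4 + 0 = -4)
K(R) = -4 + 9*R**2 (K(R) = (R**2 + (8*R)*R) - 4 = (R**2 + 8*R**2) - 4 = 9*R**2 - 4 = -4 + 9*R**2)
K(447) - 361123 = (-4 + 9*447**2) - 361123 = (-4 + 9*199809) - 361123 = (-4 + 1798281) - 361123 = 1798277 - 361123 = 1437154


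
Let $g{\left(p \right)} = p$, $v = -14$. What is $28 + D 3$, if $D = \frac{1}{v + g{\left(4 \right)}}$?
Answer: $\frac{277}{10} \approx 27.7$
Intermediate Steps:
$D = - \frac{1}{10}$ ($D = \frac{1}{-14 + 4} = \frac{1}{-10} = - \frac{1}{10} \approx -0.1$)
$28 + D 3 = 28 - \frac{3}{10} = \frac{277}{10}$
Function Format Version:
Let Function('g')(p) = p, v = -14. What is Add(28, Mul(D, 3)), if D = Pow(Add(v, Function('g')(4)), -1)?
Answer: Rational(277, 10) ≈ 27.700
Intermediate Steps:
D = Rational(-1, 10) (D = Pow(Add(-14, 4), -1) = Pow(-10, -1) = Rational(-1, 10) ≈ -0.10000)
Add(28, Mul(D, 3)) = Add(28, Mul(Rational(-1, 10), 3)) = Add(28, Rational(-3, 10)) = Rational(277, 10)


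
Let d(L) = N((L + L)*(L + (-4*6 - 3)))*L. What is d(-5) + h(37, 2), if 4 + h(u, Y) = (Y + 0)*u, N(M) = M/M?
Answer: 65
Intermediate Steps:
N(M) = 1
h(u, Y) = -4 + Y*u (h(u, Y) = -4 + (Y + 0)*u = -4 + Y*u)
d(L) = L (d(L) = 1*L = L)
d(-5) + h(37, 2) = -5 + (-4 + 2*37) = -5 + (-4 + 74) = -5 + 70 = 65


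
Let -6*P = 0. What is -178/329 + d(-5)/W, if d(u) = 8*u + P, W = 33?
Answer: -19034/10857 ≈ -1.7532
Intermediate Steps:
P = 0 (P = -⅙*0 = 0)
d(u) = 8*u (d(u) = 8*u + 0 = 8*u)
-178/329 + d(-5)/W = -178/329 + (8*(-5))/33 = -178*1/329 - 40*1/33 = -178/329 - 40/33 = -19034/10857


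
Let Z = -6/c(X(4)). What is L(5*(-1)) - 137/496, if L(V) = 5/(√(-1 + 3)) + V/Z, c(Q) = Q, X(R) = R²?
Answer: 19429/1488 + 5*√2/2 ≈ 16.593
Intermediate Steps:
Z = -3/8 (Z = -6/(4²) = -6/16 = -6*1/16 = -3/8 ≈ -0.37500)
L(V) = -8*V/3 + 5*√2/2 (L(V) = 5/(√(-1 + 3)) + V/(-3/8) = 5/(√2) + V*(-8/3) = 5*(√2/2) - 8*V/3 = 5*√2/2 - 8*V/3 = -8*V/3 + 5*√2/2)
L(5*(-1)) - 137/496 = (-40*(-1)/3 + 5*√2/2) - 137/496 = (-8/3*(-5) + 5*√2/2) - 137/496 = (40/3 + 5*√2/2) - 1*137/496 = (40/3 + 5*√2/2) - 137/496 = 19429/1488 + 5*√2/2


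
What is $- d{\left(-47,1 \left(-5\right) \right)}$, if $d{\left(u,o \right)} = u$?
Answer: $47$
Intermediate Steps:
$- d{\left(-47,1 \left(-5\right) \right)} = \left(-1\right) \left(-47\right) = 47$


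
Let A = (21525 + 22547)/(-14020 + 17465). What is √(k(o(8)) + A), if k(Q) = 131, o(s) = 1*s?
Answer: √1706539315/3445 ≈ 11.991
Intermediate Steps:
o(s) = s
A = 44072/3445 ≈ 12.793
√(k(o(8)) + A) = √(131 + 44072/3445) = √(495367/3445) = √1706539315/3445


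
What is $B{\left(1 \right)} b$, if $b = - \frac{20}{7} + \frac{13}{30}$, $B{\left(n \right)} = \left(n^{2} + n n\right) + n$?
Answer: $- \frac{509}{70} \approx -7.2714$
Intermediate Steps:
$B{\left(n \right)} = n + 2 n^{2}$ ($B{\left(n \right)} = \left(n^{2} + n^{2}\right) + n = 2 n^{2} + n = n + 2 n^{2}$)
$b = - \frac{509}{210}$ ($b = \left(-20\right) \frac{1}{7} + 13 \cdot \frac{1}{30} = - \frac{20}{7} + \frac{13}{30} = - \frac{509}{210} \approx -2.4238$)
$B{\left(1 \right)} b = 1 \left(1 + 2 \cdot 1\right) \left(- \frac{509}{210}\right) = 1 \left(1 + 2\right) \left(- \frac{509}{210}\right) = 1 \cdot 3 \left(- \frac{509}{210}\right) = 3 \left(- \frac{509}{210}\right) = - \frac{509}{70}$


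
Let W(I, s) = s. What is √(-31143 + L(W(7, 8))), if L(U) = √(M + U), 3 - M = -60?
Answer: √(-31143 + √71) ≈ 176.45*I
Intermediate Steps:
M = 63 (M = 3 - 1*(-60) = 3 + 60 = 63)
L(U) = √(63 + U)
√(-31143 + L(W(7, 8))) = √(-31143 + √(63 + 8)) = √(-31143 + √71)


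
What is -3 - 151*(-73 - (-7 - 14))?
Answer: 7849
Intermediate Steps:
-3 - 151*(-73 - (-7 - 14)) = -3 - 151*(-73 - 1*(-21)) = -3 - 151*(-73 + 21) = -3 - 151*(-52) = -3 + 7852 = 7849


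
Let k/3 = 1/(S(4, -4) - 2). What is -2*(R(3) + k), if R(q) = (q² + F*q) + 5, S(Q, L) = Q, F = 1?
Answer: -37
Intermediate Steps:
R(q) = 5 + q + q² (R(q) = (q² + 1*q) + 5 = (q² + q) + 5 = (q + q²) + 5 = 5 + q + q²)
k = 3/2 (k = 3/(4 - 2) = 3/2 ≈ 1.5000)
-2*(R(3) + k) = -2*((5 + 3 + 3²) + 3/2) = -2*((5 + 3 + 9) + 3/2) = -2*(17 + 3/2) = -2*37/2 = -37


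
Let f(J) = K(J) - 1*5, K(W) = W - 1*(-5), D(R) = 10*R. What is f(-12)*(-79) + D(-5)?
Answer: 898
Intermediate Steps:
K(W) = 5 + W (K(W) = W + 5 = 5 + W)
f(J) = J (f(J) = (5 + J) - 1*5 = (5 + J) - 5 = J)
f(-12)*(-79) + D(-5) = -12*(-79) + 10*(-5) = 948 - 50 = 898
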